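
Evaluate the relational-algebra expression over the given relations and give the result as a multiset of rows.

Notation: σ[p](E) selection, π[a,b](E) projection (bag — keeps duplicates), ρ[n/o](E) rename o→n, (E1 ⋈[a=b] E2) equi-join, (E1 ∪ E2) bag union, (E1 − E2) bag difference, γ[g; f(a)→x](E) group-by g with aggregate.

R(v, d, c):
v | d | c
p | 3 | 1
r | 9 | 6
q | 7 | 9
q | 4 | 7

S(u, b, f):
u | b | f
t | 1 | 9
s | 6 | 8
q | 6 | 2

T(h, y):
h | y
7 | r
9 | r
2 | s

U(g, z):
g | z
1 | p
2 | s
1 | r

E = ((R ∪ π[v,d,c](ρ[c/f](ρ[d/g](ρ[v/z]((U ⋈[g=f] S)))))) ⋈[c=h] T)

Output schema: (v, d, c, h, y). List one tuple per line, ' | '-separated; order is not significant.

Row counts bottom-up:
  R → 4
  U → 3
  S → 3
  (U ⋈[g=f] S) → 1
  ρ[v/z]((U ⋈[g=f] S)) → 1
  ρ[d/g](ρ[v/z]((U ⋈[g=f] S))) → 1
  ρ[c/f](ρ[d/g](ρ[v/z]((U ⋈[g=f] S)))) → 1
  π[v,d,c](ρ[c/f](ρ[d/g](ρ[v/z]((U ⋈[g=f] S))))) → 1
  (R ∪ π[v,d,c](ρ[c/f](ρ[d/g](ρ[v/z]((U ⋈[g=f] S)))))) → 5
  T → 3
  ((R ∪ π[v,d,c](ρ[c/f](ρ[d/g](ρ[v/z]((U ⋈[g=f] S)))))) ⋈[c=h] T) → 3

== RESULT ==
v | d | c | h | y
q | 4 | 7 | 7 | r
q | 7 | 9 | 9 | r
s | 2 | 2 | 2 | s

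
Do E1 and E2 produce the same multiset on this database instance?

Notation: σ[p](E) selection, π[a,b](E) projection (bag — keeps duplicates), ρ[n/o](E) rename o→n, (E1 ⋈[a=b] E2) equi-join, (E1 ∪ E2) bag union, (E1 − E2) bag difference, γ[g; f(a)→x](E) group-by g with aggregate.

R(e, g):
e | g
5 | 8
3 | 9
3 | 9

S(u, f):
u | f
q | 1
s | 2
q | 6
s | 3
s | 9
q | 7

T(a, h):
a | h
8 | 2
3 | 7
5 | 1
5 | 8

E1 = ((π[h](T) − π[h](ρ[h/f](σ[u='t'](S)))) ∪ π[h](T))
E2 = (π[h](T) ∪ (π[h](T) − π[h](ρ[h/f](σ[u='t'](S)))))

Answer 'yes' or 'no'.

E1 subexpression sizes:
  T → 4
  π[h](T) → 4
  S → 6
  σ[u='t'](S) → 0
  ρ[h/f](σ[u='t'](S)) → 0
  π[h](ρ[h/f](σ[u='t'](S))) → 0
  (π[h](T) − π[h](ρ[h/f](σ[u='t'](S)))) → 4
  T → 4
  π[h](T) → 4
  ((π[h](T) − π[h](ρ[h/f](σ[u='t'](S)))) ∪ π[h](T)) → 8
E2 subexpression sizes:
  T → 4
  π[h](T) → 4
  T → 4
  π[h](T) → 4
  S → 6
  σ[u='t'](S) → 0
  ρ[h/f](σ[u='t'](S)) → 0
  π[h](ρ[h/f](σ[u='t'](S))) → 0
  (π[h](T) − π[h](ρ[h/f](σ[u='t'](S)))) → 4
  (π[h](T) ∪ (π[h](T) − π[h](ρ[h/f](σ[u='t'](S))))) → 8

E1 and E2 produce the same multiset:
h
1
1
2
2
7
7
8
8

yes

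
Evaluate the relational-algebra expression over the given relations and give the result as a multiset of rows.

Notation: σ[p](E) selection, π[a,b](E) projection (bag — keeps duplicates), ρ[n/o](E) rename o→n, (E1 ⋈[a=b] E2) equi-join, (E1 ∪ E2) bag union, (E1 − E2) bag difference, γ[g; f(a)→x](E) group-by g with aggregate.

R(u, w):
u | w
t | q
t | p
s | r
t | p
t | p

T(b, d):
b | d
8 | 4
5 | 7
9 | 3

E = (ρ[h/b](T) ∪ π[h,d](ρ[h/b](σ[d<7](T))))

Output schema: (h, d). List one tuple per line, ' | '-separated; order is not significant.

Stepwise |·|:
  T → 3
  ρ[h/b](T) → 3
  T → 3
  σ[d<7](T) → 2
  ρ[h/b](σ[d<7](T)) → 2
  π[h,d](ρ[h/b](σ[d<7](T))) → 2
  (ρ[h/b](T) ∪ π[h,d](ρ[h/b](σ[d<7](T)))) → 5

== RESULT ==
h | d
5 | 7
8 | 4
8 | 4
9 | 3
9 | 3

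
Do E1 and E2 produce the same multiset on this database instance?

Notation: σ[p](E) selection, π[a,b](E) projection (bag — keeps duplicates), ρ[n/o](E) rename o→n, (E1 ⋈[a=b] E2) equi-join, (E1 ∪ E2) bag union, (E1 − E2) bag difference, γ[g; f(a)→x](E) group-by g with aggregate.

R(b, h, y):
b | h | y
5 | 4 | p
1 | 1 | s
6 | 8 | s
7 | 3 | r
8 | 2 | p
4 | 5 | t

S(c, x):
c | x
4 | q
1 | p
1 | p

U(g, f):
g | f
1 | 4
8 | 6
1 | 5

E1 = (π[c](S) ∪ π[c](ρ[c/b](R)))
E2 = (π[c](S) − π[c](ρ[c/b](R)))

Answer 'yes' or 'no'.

E1 row counts bottom-up:
  S → 3
  π[c](S) → 3
  R → 6
  ρ[c/b](R) → 6
  π[c](ρ[c/b](R)) → 6
  (π[c](S) ∪ π[c](ρ[c/b](R))) → 9
E2 row counts bottom-up:
  S → 3
  π[c](S) → 3
  R → 6
  ρ[c/b](R) → 6
  π[c](ρ[c/b](R)) → 6
  (π[c](S) − π[c](ρ[c/b](R))) → 1

E1 result:
c
1
1
1
4
4
5
6
7
8
E2 result:
c
1
Witness: (6,) appears 1× in E1 but 0× in E2.

no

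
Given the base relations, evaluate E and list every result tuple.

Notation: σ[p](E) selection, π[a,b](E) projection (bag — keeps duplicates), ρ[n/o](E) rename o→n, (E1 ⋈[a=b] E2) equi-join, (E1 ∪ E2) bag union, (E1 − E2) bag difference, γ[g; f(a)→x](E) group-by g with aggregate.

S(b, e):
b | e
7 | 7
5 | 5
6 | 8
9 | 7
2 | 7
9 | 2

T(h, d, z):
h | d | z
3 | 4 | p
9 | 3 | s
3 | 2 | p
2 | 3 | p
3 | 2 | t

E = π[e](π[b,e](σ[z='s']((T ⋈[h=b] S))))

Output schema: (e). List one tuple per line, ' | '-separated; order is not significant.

Row counts bottom-up:
  T → 5
  S → 6
  (T ⋈[h=b] S) → 3
  σ[z='s']((T ⋈[h=b] S)) → 2
  π[b,e](σ[z='s']((T ⋈[h=b] S))) → 2
  π[e](π[b,e](σ[z='s']((T ⋈[h=b] S)))) → 2

== RESULT ==
e
2
7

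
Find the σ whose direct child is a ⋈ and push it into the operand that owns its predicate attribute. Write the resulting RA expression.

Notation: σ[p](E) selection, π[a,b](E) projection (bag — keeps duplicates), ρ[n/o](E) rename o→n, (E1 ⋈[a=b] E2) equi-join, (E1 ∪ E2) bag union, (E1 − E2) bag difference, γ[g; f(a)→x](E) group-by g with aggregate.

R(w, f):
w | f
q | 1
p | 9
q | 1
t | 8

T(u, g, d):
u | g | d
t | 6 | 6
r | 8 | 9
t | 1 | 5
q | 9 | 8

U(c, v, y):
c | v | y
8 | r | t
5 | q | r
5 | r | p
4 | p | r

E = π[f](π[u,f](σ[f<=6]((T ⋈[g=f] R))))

σ filters on f, owned by the right side.
E' = π[f](π[u,f]((T ⋈[g=f] σ[f<=6](R))))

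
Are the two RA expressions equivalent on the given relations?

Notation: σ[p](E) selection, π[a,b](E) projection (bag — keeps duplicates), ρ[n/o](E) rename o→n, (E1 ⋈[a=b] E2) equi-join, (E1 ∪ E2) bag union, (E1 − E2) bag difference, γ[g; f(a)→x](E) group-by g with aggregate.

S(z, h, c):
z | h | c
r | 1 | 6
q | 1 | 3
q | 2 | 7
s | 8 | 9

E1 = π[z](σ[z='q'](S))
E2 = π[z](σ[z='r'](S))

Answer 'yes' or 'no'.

E1 subexpression sizes:
  S → 4
  σ[z='q'](S) → 2
  π[z](σ[z='q'](S)) → 2
E2 subexpression sizes:
  S → 4
  σ[z='r'](S) → 1
  π[z](σ[z='r'](S)) → 1

E1 result:
z
q
q
E2 result:
z
r
Witness: ('q',) appears 2× in E1 but 0× in E2.

no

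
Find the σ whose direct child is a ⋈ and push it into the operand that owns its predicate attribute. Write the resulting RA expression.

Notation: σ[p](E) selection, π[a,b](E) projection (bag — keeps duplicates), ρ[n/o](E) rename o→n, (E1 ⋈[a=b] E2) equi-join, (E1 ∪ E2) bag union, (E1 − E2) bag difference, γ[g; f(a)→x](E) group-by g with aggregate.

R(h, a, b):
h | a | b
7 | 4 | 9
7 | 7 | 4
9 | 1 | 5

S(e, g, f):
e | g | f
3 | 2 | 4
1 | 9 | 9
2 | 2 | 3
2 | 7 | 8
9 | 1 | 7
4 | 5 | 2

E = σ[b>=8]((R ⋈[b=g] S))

σ filters on b, owned by the left side.
E' = (σ[b>=8](R) ⋈[b=g] S)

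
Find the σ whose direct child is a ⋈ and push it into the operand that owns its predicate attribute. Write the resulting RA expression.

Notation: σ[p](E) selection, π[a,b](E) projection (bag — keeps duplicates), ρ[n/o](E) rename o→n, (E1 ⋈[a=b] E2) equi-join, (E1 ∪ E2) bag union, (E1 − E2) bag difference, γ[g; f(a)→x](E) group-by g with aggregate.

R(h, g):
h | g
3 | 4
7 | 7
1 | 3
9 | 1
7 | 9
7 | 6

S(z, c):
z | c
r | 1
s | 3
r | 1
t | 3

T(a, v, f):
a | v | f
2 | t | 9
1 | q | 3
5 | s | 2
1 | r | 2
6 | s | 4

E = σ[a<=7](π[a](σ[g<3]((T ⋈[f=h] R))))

σ filters on g, owned by the right side.
E' = σ[a<=7](π[a]((T ⋈[f=h] σ[g<3](R))))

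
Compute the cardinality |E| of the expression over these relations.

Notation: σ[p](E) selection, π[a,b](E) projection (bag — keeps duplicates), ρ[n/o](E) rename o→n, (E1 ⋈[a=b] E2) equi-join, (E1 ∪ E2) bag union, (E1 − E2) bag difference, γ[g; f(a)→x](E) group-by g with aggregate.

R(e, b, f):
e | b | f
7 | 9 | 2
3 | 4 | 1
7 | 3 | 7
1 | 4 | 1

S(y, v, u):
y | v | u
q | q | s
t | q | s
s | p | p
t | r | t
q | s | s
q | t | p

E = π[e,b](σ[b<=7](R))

Row counts bottom-up:
  R → 4
  σ[b<=7](R) → 3
  π[e,b](σ[b<=7](R)) → 3

|E| = 3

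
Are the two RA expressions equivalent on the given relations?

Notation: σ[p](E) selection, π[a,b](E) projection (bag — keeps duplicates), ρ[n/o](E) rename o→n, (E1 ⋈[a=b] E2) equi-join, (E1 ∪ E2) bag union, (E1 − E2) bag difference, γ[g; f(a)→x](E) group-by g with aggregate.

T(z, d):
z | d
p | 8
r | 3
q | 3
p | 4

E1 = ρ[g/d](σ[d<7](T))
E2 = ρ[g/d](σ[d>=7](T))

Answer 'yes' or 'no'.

E1 subexpression sizes:
  T → 4
  σ[d<7](T) → 3
  ρ[g/d](σ[d<7](T)) → 3
E2 subexpression sizes:
  T → 4
  σ[d>=7](T) → 1
  ρ[g/d](σ[d>=7](T)) → 1

E1 result:
z | g
p | 4
q | 3
r | 3
E2 result:
z | g
p | 8
Witness: ('q', 3) appears 1× in E1 but 0× in E2.

no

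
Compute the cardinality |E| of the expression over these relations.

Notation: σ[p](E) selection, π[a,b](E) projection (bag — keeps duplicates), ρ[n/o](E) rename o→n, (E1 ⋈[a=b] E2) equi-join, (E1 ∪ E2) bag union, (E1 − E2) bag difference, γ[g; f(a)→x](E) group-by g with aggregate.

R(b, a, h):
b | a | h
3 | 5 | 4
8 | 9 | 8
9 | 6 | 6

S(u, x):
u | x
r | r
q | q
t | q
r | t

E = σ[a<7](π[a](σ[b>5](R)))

Stepwise |·|:
  R → 3
  σ[b>5](R) → 2
  π[a](σ[b>5](R)) → 2
  σ[a<7](π[a](σ[b>5](R))) → 1

|E| = 1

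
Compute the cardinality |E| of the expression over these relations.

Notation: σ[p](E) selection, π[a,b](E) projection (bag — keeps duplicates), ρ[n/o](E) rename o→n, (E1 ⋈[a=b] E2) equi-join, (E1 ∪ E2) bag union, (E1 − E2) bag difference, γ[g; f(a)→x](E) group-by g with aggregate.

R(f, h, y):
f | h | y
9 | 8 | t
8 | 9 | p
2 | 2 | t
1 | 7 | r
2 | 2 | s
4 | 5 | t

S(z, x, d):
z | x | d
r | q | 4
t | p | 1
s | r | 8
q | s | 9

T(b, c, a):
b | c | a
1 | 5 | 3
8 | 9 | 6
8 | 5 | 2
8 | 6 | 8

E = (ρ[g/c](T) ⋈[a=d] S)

Per-node cardinality:
  T → 4
  ρ[g/c](T) → 4
  S → 4
  (ρ[g/c](T) ⋈[a=d] S) → 1

|E| = 1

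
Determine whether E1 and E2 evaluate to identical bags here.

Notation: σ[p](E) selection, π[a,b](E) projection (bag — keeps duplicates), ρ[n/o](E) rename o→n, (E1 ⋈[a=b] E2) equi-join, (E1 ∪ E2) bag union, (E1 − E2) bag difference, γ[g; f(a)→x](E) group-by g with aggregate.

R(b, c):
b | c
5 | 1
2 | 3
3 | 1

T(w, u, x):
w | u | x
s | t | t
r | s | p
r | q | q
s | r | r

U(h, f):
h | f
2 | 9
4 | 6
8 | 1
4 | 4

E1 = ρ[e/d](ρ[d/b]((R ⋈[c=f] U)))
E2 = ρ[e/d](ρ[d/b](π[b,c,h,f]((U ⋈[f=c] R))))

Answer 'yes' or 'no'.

E1 row counts bottom-up:
  R → 3
  U → 4
  (R ⋈[c=f] U) → 2
  ρ[d/b]((R ⋈[c=f] U)) → 2
  ρ[e/d](ρ[d/b]((R ⋈[c=f] U))) → 2
E2 row counts bottom-up:
  U → 4
  R → 3
  (U ⋈[f=c] R) → 2
  π[b,c,h,f]((U ⋈[f=c] R)) → 2
  ρ[d/b](π[b,c,h,f]((U ⋈[f=c] R))) → 2
  ρ[e/d](ρ[d/b](π[b,c,h,f]((U ⋈[f=c] R)))) → 2

E1 and E2 produce the same multiset:
e | c | h | f
3 | 1 | 8 | 1
5 | 1 | 8 | 1

yes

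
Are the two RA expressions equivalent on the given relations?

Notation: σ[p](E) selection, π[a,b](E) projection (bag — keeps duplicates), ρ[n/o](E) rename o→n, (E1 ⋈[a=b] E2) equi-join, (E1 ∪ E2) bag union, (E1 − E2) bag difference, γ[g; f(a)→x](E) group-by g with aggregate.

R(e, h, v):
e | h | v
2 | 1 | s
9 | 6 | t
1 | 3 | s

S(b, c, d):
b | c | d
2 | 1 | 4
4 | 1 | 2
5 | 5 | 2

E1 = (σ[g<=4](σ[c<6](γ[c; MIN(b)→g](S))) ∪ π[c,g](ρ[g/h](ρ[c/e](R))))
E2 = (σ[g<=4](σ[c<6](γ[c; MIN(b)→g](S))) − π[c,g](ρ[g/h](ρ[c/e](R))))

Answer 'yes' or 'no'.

E1 per-node cardinality:
  S → 3
  γ[c; MIN(b)→g](S) → 2
  σ[c<6](γ[c; MIN(b)→g](S)) → 2
  σ[g<=4](σ[c<6](γ[c; MIN(b)→g](S))) → 1
  R → 3
  ρ[c/e](R) → 3
  ρ[g/h](ρ[c/e](R)) → 3
  π[c,g](ρ[g/h](ρ[c/e](R))) → 3
  (σ[g<=4](σ[c<6](γ[c; MIN(b)→g](S))) ∪ π[c,g](ρ[g/h](ρ[c/e](R)))) → 4
E2 per-node cardinality:
  S → 3
  γ[c; MIN(b)→g](S) → 2
  σ[c<6](γ[c; MIN(b)→g](S)) → 2
  σ[g<=4](σ[c<6](γ[c; MIN(b)→g](S))) → 1
  R → 3
  ρ[c/e](R) → 3
  ρ[g/h](ρ[c/e](R)) → 3
  π[c,g](ρ[g/h](ρ[c/e](R))) → 3
  (σ[g<=4](σ[c<6](γ[c; MIN(b)→g](S))) − π[c,g](ρ[g/h](ρ[c/e](R)))) → 1

E1 result:
c | g
1 | 2
1 | 3
2 | 1
9 | 6
E2 result:
c | g
1 | 2
Witness: (2, 1) appears 1× in E1 but 0× in E2.

no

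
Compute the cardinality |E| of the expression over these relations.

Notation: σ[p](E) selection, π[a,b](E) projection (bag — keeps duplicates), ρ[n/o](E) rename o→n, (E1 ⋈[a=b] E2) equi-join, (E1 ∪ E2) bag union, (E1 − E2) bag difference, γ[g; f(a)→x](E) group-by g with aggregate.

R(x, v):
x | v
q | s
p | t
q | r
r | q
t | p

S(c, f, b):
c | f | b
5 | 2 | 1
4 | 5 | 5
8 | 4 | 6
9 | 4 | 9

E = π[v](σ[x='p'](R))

Per-node cardinality:
  R → 5
  σ[x='p'](R) → 1
  π[v](σ[x='p'](R)) → 1

|E| = 1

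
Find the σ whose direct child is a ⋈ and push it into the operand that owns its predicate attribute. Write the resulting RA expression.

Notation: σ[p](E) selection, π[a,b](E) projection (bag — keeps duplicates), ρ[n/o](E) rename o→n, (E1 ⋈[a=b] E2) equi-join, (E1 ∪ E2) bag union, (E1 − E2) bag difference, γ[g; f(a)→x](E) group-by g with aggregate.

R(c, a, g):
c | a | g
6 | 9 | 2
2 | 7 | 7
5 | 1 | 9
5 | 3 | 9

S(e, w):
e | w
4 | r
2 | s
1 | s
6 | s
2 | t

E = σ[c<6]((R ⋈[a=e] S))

σ filters on c, owned by the left side.
E' = (σ[c<6](R) ⋈[a=e] S)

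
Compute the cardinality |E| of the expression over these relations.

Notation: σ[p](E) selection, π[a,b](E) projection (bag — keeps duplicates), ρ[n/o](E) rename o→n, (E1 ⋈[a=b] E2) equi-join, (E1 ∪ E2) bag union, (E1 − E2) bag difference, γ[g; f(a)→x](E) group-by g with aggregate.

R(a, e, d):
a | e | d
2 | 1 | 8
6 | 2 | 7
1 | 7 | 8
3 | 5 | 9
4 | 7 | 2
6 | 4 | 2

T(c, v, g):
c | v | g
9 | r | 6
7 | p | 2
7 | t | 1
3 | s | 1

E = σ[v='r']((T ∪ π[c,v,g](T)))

Per-node cardinality:
  T → 4
  T → 4
  π[c,v,g](T) → 4
  (T ∪ π[c,v,g](T)) → 8
  σ[v='r']((T ∪ π[c,v,g](T))) → 2

|E| = 2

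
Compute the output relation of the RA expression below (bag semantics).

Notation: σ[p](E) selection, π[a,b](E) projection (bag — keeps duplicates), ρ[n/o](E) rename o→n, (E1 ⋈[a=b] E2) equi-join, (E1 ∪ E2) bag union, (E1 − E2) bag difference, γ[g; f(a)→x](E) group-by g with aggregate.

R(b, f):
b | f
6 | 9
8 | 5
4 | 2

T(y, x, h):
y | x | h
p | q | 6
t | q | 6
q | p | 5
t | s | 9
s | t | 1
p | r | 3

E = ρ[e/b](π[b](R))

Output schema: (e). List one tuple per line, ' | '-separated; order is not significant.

Row counts bottom-up:
  R → 3
  π[b](R) → 3
  ρ[e/b](π[b](R)) → 3

== RESULT ==
e
4
6
8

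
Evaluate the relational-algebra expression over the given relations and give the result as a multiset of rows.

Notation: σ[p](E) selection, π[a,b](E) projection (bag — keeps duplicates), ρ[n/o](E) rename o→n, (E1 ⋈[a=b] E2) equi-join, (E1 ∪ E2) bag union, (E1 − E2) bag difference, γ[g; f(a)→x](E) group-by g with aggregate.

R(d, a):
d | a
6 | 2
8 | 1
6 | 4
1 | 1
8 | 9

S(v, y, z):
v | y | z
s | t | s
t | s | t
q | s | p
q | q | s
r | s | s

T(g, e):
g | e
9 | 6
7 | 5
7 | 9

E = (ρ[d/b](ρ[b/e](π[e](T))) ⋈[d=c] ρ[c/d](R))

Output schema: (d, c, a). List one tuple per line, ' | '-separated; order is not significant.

Stepwise |·|:
  T → 3
  π[e](T) → 3
  ρ[b/e](π[e](T)) → 3
  ρ[d/b](ρ[b/e](π[e](T))) → 3
  R → 5
  ρ[c/d](R) → 5
  (ρ[d/b](ρ[b/e](π[e](T))) ⋈[d=c] ρ[c/d](R)) → 2

== RESULT ==
d | c | a
6 | 6 | 2
6 | 6 | 4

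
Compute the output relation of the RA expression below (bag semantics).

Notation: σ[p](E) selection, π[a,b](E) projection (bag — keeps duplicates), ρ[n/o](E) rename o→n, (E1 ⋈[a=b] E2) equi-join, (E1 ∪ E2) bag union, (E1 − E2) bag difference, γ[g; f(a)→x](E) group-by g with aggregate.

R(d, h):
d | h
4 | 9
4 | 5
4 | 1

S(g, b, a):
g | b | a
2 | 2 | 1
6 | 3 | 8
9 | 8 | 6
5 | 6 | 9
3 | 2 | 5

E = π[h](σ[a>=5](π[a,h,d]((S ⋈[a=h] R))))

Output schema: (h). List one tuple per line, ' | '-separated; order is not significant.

Subexpression sizes:
  S → 5
  R → 3
  (S ⋈[a=h] R) → 3
  π[a,h,d]((S ⋈[a=h] R)) → 3
  σ[a>=5](π[a,h,d]((S ⋈[a=h] R))) → 2
  π[h](σ[a>=5](π[a,h,d]((S ⋈[a=h] R)))) → 2

== RESULT ==
h
5
9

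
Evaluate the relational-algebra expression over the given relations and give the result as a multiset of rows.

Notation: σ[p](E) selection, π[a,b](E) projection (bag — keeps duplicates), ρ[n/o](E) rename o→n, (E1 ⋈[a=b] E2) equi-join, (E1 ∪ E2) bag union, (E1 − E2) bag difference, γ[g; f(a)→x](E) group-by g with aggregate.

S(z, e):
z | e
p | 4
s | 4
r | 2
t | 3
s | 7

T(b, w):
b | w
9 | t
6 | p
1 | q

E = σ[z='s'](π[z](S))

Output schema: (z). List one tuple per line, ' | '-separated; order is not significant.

Stepwise |·|:
  S → 5
  π[z](S) → 5
  σ[z='s'](π[z](S)) → 2

== RESULT ==
z
s
s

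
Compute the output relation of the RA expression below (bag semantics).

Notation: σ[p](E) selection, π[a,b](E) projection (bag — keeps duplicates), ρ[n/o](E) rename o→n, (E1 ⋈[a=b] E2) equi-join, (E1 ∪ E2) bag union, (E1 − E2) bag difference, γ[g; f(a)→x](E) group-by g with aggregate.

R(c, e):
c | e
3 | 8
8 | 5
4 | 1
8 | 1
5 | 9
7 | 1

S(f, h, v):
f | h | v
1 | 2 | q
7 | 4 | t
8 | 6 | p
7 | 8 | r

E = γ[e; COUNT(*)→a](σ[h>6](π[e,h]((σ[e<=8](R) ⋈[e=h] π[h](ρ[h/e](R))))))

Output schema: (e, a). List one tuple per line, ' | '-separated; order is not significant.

Subexpression sizes:
  R → 6
  σ[e<=8](R) → 5
  R → 6
  ρ[h/e](R) → 6
  π[h](ρ[h/e](R)) → 6
  (σ[e<=8](R) ⋈[e=h] π[h](ρ[h/e](R))) → 11
  π[e,h]((σ[e<=8](R) ⋈[e=h] π[h](ρ[h/e](R)))) → 11
  σ[h>6](π[e,h]((σ[e<=8](R) ⋈[e=h] π[h](ρ[h/e](R))))) → 1
  γ[e; COUNT(*)→a](σ[h>6](π[e,h]((σ[e<=8](R) ⋈[e=h] π[h](ρ[h/e](R)))))) → 1

== RESULT ==
e | a
8 | 1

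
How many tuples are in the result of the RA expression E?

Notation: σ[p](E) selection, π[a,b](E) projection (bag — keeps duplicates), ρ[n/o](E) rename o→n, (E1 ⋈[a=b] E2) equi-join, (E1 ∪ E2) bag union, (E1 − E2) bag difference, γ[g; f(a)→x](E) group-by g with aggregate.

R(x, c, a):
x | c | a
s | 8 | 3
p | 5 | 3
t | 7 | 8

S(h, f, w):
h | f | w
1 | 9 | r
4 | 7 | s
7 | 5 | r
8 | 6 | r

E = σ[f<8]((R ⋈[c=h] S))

Row counts bottom-up:
  R → 3
  S → 4
  (R ⋈[c=h] S) → 2
  σ[f<8]((R ⋈[c=h] S)) → 2

|E| = 2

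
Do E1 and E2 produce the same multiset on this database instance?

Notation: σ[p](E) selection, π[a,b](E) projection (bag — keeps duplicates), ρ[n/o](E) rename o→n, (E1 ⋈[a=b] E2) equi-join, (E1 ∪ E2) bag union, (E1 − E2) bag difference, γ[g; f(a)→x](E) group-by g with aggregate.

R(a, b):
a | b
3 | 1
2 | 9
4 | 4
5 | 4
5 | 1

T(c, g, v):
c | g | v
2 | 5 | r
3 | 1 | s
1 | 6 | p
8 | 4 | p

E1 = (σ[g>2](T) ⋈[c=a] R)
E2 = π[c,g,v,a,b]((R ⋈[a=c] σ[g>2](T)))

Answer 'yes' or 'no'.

E1 per-node cardinality:
  T → 4
  σ[g>2](T) → 3
  R → 5
  (σ[g>2](T) ⋈[c=a] R) → 1
E2 per-node cardinality:
  R → 5
  T → 4
  σ[g>2](T) → 3
  (R ⋈[a=c] σ[g>2](T)) → 1
  π[c,g,v,a,b]((R ⋈[a=c] σ[g>2](T))) → 1

E1 and E2 produce the same multiset:
c | g | v | a | b
2 | 5 | r | 2 | 9

yes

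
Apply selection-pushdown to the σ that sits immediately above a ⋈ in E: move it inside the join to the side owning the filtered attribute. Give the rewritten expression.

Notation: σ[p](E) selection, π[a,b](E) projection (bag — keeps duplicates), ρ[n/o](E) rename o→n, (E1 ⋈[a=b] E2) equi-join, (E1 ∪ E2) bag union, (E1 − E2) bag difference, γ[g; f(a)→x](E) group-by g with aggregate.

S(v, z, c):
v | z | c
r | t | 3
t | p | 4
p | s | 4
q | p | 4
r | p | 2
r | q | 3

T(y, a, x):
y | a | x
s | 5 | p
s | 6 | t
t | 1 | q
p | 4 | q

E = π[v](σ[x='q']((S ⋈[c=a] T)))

σ filters on x, owned by the right side.
E' = π[v]((S ⋈[c=a] σ[x='q'](T)))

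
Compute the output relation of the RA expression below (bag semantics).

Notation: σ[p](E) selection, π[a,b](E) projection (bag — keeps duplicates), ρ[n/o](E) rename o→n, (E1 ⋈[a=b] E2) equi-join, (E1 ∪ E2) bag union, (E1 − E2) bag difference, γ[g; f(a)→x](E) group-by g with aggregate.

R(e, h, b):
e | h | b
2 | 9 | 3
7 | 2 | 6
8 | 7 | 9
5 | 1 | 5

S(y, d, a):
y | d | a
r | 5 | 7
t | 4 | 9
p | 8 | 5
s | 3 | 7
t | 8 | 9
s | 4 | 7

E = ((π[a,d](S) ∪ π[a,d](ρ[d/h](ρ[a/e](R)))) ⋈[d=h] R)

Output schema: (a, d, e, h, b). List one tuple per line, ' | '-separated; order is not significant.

Per-node cardinality:
  S → 6
  π[a,d](S) → 6
  R → 4
  ρ[a/e](R) → 4
  ρ[d/h](ρ[a/e](R)) → 4
  π[a,d](ρ[d/h](ρ[a/e](R))) → 4
  (π[a,d](S) ∪ π[a,d](ρ[d/h](ρ[a/e](R)))) → 10
  R → 4
  ((π[a,d](S) ∪ π[a,d](ρ[d/h](ρ[a/e](R)))) ⋈[d=h] R) → 4

== RESULT ==
a | d | e | h | b
2 | 9 | 2 | 9 | 3
5 | 1 | 5 | 1 | 5
7 | 2 | 7 | 2 | 6
8 | 7 | 8 | 7 | 9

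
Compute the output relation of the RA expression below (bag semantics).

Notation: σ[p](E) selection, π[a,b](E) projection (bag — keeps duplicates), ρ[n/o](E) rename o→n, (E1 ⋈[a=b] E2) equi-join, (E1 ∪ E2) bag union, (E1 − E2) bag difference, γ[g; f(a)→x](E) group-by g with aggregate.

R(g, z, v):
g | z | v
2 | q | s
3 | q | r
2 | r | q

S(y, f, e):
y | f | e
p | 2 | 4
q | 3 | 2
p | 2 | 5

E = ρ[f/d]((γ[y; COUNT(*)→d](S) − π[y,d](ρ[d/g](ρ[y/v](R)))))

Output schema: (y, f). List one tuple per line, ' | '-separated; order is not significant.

Per-node cardinality:
  S → 3
  γ[y; COUNT(*)→d](S) → 2
  R → 3
  ρ[y/v](R) → 3
  ρ[d/g](ρ[y/v](R)) → 3
  π[y,d](ρ[d/g](ρ[y/v](R))) → 3
  (γ[y; COUNT(*)→d](S) − π[y,d](ρ[d/g](ρ[y/v](R)))) → 2
  ρ[f/d]((γ[y; COUNT(*)→d](S) − π[y,d](ρ[d/g](ρ[y/v](R))))) → 2

== RESULT ==
y | f
p | 2
q | 1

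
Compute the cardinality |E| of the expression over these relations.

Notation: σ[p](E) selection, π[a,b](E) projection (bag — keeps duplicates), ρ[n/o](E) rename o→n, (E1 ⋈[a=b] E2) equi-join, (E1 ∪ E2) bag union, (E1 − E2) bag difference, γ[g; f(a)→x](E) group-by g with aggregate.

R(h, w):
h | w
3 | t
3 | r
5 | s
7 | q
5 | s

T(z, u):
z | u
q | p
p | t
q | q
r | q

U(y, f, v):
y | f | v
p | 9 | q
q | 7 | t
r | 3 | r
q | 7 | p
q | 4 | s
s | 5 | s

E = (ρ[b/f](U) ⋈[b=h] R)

Stepwise |·|:
  U → 6
  ρ[b/f](U) → 6
  R → 5
  (ρ[b/f](U) ⋈[b=h] R) → 6

|E| = 6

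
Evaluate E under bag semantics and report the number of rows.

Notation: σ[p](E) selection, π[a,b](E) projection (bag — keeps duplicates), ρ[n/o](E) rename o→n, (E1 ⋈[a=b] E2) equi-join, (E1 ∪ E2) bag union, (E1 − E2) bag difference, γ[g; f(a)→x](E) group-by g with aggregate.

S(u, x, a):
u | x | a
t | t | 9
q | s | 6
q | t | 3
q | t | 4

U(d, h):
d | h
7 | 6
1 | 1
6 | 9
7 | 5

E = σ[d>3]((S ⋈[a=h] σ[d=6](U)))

Per-node cardinality:
  S → 4
  U → 4
  σ[d=6](U) → 1
  (S ⋈[a=h] σ[d=6](U)) → 1
  σ[d>3]((S ⋈[a=h] σ[d=6](U))) → 1

|E| = 1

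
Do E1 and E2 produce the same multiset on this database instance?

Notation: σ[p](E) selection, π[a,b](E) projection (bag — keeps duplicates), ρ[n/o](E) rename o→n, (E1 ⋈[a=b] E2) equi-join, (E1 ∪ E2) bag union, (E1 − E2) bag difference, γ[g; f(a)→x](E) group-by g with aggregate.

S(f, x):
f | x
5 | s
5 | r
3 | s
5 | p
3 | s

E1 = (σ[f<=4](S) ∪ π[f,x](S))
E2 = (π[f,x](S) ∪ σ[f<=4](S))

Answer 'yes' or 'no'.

E1 stepwise |·|:
  S → 5
  σ[f<=4](S) → 2
  S → 5
  π[f,x](S) → 5
  (σ[f<=4](S) ∪ π[f,x](S)) → 7
E2 stepwise |·|:
  S → 5
  π[f,x](S) → 5
  S → 5
  σ[f<=4](S) → 2
  (π[f,x](S) ∪ σ[f<=4](S)) → 7

E1 and E2 produce the same multiset:
f | x
3 | s
3 | s
3 | s
3 | s
5 | p
5 | r
5 | s

yes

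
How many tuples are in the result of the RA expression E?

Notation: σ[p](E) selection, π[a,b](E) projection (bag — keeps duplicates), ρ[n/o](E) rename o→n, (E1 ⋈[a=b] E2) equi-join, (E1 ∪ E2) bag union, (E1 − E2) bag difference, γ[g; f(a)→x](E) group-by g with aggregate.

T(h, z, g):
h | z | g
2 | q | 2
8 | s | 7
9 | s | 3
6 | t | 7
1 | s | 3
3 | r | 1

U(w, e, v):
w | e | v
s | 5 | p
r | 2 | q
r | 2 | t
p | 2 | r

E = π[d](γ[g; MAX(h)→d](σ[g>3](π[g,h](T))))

Stepwise |·|:
  T → 6
  π[g,h](T) → 6
  σ[g>3](π[g,h](T)) → 2
  γ[g; MAX(h)→d](σ[g>3](π[g,h](T))) → 1
  π[d](γ[g; MAX(h)→d](σ[g>3](π[g,h](T)))) → 1

|E| = 1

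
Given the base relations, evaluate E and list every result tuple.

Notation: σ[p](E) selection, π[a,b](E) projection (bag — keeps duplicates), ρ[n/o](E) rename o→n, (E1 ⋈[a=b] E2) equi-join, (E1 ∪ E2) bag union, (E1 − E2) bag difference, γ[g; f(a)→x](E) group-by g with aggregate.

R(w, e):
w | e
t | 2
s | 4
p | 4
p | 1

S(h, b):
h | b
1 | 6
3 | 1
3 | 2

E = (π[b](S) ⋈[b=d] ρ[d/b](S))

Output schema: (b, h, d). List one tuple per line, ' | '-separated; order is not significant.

Row counts bottom-up:
  S → 3
  π[b](S) → 3
  S → 3
  ρ[d/b](S) → 3
  (π[b](S) ⋈[b=d] ρ[d/b](S)) → 3

== RESULT ==
b | h | d
1 | 3 | 1
2 | 3 | 2
6 | 1 | 6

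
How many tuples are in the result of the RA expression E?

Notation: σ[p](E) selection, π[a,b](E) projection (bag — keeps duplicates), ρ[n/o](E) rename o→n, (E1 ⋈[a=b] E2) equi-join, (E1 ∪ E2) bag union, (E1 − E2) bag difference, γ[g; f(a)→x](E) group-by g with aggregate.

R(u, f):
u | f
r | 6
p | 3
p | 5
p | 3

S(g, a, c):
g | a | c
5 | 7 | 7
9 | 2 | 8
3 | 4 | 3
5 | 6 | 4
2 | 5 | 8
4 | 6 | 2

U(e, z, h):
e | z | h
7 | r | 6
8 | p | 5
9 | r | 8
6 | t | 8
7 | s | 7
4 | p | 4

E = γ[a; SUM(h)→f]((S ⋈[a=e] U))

Row counts bottom-up:
  S → 6
  U → 6
  (S ⋈[a=e] U) → 5
  γ[a; SUM(h)→f]((S ⋈[a=e] U)) → 3

|E| = 3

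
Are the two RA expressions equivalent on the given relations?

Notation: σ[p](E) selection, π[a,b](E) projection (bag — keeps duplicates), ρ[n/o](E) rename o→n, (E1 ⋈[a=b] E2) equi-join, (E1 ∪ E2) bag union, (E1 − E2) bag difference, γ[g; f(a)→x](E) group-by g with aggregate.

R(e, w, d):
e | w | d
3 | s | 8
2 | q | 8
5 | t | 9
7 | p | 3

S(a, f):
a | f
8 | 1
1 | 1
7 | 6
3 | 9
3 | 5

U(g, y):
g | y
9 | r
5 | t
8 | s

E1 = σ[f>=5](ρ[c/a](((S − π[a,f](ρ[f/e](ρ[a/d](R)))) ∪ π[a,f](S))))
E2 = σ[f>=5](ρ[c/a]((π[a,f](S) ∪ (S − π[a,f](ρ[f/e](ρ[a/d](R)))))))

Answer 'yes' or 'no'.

E1 stepwise |·|:
  S → 5
  R → 4
  ρ[a/d](R) → 4
  ρ[f/e](ρ[a/d](R)) → 4
  π[a,f](ρ[f/e](ρ[a/d](R))) → 4
  (S − π[a,f](ρ[f/e](ρ[a/d](R)))) → 5
  S → 5
  π[a,f](S) → 5
  ((S − π[a,f](ρ[f/e](ρ[a/d](R)))) ∪ π[a,f](S)) → 10
  ρ[c/a](((S − π[a,f](ρ[f/e](ρ[a/d](R)))) ∪ π[a,f](S))) → 10
  σ[f>=5](ρ[c/a](((S − π[a,f](ρ[f/e](ρ[a/d](R)))) ∪ π[a,f](S)))) → 6
E2 stepwise |·|:
  S → 5
  π[a,f](S) → 5
  S → 5
  R → 4
  ρ[a/d](R) → 4
  ρ[f/e](ρ[a/d](R)) → 4
  π[a,f](ρ[f/e](ρ[a/d](R))) → 4
  (S − π[a,f](ρ[f/e](ρ[a/d](R)))) → 5
  (π[a,f](S) ∪ (S − π[a,f](ρ[f/e](ρ[a/d](R))))) → 10
  ρ[c/a]((π[a,f](S) ∪ (S − π[a,f](ρ[f/e](ρ[a/d](R)))))) → 10
  σ[f>=5](ρ[c/a]((π[a,f](S) ∪ (S − π[a,f](ρ[f/e](ρ[a/d](R))))))) → 6

E1 and E2 produce the same multiset:
c | f
3 | 5
3 | 5
3 | 9
3 | 9
7 | 6
7 | 6

yes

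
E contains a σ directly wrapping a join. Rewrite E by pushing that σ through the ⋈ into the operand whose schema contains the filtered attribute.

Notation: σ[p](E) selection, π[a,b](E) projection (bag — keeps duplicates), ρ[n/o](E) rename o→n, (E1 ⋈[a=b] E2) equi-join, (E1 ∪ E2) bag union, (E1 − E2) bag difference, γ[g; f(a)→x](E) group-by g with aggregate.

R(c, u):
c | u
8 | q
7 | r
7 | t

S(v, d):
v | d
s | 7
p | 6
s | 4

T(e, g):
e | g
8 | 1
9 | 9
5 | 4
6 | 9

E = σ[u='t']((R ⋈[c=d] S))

σ filters on u, owned by the left side.
E' = (σ[u='t'](R) ⋈[c=d] S)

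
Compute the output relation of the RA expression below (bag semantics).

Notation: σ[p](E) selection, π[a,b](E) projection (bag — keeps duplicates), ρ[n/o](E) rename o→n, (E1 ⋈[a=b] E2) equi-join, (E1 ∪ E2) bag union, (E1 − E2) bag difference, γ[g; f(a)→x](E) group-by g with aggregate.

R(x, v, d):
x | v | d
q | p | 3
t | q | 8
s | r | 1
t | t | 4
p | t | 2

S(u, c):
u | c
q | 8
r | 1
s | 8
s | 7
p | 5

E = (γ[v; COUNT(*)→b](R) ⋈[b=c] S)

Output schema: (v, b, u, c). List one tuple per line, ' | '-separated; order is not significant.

Per-node cardinality:
  R → 5
  γ[v; COUNT(*)→b](R) → 4
  S → 5
  (γ[v; COUNT(*)→b](R) ⋈[b=c] S) → 3

== RESULT ==
v | b | u | c
p | 1 | r | 1
q | 1 | r | 1
r | 1 | r | 1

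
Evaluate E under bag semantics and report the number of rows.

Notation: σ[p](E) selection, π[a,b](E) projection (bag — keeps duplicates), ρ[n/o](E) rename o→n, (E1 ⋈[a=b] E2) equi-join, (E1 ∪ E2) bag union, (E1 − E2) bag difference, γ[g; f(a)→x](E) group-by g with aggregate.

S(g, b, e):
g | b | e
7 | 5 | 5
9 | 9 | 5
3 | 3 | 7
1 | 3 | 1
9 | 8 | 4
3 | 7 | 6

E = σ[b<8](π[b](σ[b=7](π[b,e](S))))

Per-node cardinality:
  S → 6
  π[b,e](S) → 6
  σ[b=7](π[b,e](S)) → 1
  π[b](σ[b=7](π[b,e](S))) → 1
  σ[b<8](π[b](σ[b=7](π[b,e](S)))) → 1

|E| = 1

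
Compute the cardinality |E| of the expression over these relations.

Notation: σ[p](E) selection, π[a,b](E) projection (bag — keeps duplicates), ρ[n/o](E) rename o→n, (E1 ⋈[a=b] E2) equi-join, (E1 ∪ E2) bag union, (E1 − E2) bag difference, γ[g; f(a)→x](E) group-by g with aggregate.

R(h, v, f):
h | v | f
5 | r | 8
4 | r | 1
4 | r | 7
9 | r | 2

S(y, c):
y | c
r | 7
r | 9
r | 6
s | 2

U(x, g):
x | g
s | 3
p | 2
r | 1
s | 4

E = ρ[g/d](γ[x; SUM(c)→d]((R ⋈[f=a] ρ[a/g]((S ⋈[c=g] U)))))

Stepwise |·|:
  R → 4
  S → 4
  U → 4
  (S ⋈[c=g] U) → 1
  ρ[a/g]((S ⋈[c=g] U)) → 1
  (R ⋈[f=a] ρ[a/g]((S ⋈[c=g] U))) → 1
  γ[x; SUM(c)→d]((R ⋈[f=a] ρ[a/g]((S ⋈[c=g] U)))) → 1
  ρ[g/d](γ[x; SUM(c)→d]((R ⋈[f=a] ρ[a/g]((S ⋈[c=g] U))))) → 1

|E| = 1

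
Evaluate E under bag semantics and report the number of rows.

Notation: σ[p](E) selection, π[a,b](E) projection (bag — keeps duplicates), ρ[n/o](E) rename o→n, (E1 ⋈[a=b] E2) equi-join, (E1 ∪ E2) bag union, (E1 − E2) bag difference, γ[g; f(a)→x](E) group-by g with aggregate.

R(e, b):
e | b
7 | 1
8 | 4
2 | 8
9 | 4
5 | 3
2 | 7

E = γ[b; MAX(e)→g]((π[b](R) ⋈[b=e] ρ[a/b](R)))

Stepwise |·|:
  R → 6
  π[b](R) → 6
  R → 6
  ρ[a/b](R) → 6
  (π[b](R) ⋈[b=e] ρ[a/b](R)) → 2
  γ[b; MAX(e)→g]((π[b](R) ⋈[b=e] ρ[a/b](R))) → 2

|E| = 2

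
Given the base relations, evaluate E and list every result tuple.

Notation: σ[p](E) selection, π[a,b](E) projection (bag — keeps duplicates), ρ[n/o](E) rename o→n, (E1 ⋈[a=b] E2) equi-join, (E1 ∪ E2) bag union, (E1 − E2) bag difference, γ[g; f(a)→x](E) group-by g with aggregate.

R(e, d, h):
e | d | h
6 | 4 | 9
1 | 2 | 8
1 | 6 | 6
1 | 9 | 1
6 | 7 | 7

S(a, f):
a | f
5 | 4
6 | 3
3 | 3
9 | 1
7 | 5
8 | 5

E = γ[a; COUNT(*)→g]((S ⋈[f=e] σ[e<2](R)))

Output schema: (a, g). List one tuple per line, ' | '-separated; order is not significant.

Row counts bottom-up:
  S → 6
  R → 5
  σ[e<2](R) → 3
  (S ⋈[f=e] σ[e<2](R)) → 3
  γ[a; COUNT(*)→g]((S ⋈[f=e] σ[e<2](R))) → 1

== RESULT ==
a | g
9 | 3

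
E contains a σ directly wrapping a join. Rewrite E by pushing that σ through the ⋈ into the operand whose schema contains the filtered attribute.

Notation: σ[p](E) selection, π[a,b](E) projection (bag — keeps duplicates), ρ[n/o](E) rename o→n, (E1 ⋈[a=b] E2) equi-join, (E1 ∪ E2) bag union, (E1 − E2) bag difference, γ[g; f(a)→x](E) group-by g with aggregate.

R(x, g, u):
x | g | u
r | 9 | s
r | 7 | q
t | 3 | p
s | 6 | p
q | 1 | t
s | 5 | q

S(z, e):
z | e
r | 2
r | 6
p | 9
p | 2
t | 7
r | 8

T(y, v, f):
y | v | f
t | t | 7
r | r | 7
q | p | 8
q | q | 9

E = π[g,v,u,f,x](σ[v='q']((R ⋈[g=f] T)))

σ filters on v, owned by the right side.
E' = π[g,v,u,f,x]((R ⋈[g=f] σ[v='q'](T)))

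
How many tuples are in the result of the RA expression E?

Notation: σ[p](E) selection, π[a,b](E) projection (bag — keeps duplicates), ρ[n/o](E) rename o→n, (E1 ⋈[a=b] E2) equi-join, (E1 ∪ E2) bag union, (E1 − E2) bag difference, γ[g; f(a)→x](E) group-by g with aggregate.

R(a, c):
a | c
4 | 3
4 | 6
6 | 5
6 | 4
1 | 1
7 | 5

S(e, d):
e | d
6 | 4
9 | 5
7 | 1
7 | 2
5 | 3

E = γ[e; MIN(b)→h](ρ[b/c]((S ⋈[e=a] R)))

Per-node cardinality:
  S → 5
  R → 6
  (S ⋈[e=a] R) → 4
  ρ[b/c]((S ⋈[e=a] R)) → 4
  γ[e; MIN(b)→h](ρ[b/c]((S ⋈[e=a] R))) → 2

|E| = 2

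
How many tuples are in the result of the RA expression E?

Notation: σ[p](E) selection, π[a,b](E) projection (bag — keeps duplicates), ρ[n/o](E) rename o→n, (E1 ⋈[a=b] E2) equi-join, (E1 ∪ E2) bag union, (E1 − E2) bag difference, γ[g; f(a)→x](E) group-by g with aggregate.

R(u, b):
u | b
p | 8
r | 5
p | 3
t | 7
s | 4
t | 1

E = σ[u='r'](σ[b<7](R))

Row counts bottom-up:
  R → 6
  σ[b<7](R) → 4
  σ[u='r'](σ[b<7](R)) → 1

|E| = 1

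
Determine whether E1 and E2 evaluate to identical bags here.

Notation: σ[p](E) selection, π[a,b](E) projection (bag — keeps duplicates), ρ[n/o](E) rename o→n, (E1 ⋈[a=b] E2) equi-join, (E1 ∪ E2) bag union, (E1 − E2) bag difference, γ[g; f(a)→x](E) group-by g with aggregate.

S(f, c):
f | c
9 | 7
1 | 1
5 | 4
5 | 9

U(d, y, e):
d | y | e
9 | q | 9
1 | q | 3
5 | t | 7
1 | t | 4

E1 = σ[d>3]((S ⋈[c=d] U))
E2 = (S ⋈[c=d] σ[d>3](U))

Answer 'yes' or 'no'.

E1 row counts bottom-up:
  S → 4
  U → 4
  (S ⋈[c=d] U) → 3
  σ[d>3]((S ⋈[c=d] U)) → 1
E2 row counts bottom-up:
  S → 4
  U → 4
  σ[d>3](U) → 2
  (S ⋈[c=d] σ[d>3](U)) → 1

E1 and E2 produce the same multiset:
f | c | d | y | e
5 | 9 | 9 | q | 9

yes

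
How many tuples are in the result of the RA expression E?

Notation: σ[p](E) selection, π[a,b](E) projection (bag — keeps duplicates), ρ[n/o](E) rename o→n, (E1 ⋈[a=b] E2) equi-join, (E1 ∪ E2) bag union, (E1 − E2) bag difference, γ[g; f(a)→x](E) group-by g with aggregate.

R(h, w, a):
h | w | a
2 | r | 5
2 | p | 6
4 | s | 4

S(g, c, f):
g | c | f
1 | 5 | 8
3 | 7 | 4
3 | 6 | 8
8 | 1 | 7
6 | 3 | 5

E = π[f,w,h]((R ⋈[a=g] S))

Stepwise |·|:
  R → 3
  S → 5
  (R ⋈[a=g] S) → 1
  π[f,w,h]((R ⋈[a=g] S)) → 1

|E| = 1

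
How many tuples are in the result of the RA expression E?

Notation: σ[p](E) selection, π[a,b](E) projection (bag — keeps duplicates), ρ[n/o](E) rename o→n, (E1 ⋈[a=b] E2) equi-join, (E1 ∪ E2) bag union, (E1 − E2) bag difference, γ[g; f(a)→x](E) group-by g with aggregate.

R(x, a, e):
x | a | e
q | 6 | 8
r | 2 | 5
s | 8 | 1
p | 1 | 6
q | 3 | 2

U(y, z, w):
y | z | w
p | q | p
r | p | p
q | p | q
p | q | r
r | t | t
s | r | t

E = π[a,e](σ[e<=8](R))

Row counts bottom-up:
  R → 5
  σ[e<=8](R) → 5
  π[a,e](σ[e<=8](R)) → 5

|E| = 5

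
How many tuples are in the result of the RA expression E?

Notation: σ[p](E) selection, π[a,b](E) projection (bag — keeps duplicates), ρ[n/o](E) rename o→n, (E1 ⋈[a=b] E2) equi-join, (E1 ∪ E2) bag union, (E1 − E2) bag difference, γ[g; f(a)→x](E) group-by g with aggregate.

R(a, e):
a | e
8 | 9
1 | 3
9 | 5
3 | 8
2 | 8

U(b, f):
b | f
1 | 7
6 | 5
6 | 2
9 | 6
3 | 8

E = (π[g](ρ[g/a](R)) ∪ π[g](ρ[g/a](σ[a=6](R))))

Subexpression sizes:
  R → 5
  ρ[g/a](R) → 5
  π[g](ρ[g/a](R)) → 5
  R → 5
  σ[a=6](R) → 0
  ρ[g/a](σ[a=6](R)) → 0
  π[g](ρ[g/a](σ[a=6](R))) → 0
  (π[g](ρ[g/a](R)) ∪ π[g](ρ[g/a](σ[a=6](R)))) → 5

|E| = 5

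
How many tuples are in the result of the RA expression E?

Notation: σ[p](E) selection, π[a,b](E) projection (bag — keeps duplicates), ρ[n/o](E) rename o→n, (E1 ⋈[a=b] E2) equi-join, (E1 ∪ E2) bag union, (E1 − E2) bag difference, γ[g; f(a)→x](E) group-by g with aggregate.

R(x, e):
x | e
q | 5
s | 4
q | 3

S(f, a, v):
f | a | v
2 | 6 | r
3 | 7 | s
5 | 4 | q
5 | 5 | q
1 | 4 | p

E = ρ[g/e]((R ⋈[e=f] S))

Per-node cardinality:
  R → 3
  S → 5
  (R ⋈[e=f] S) → 3
  ρ[g/e]((R ⋈[e=f] S)) → 3

|E| = 3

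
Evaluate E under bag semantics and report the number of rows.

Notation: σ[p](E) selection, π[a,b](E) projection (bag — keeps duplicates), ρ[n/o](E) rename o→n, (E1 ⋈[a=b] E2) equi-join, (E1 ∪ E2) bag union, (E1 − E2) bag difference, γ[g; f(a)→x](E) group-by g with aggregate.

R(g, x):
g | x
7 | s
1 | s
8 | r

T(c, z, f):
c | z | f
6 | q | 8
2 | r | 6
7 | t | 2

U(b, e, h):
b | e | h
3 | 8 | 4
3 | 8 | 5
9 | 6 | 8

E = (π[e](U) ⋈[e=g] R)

Subexpression sizes:
  U → 3
  π[e](U) → 3
  R → 3
  (π[e](U) ⋈[e=g] R) → 2

|E| = 2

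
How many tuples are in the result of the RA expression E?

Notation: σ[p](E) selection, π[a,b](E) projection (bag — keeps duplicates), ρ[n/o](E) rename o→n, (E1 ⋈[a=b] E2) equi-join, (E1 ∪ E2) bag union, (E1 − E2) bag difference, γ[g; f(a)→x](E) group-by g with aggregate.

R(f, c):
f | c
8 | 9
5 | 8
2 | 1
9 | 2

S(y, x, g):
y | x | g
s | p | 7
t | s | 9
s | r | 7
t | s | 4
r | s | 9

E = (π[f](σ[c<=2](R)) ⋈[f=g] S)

Row counts bottom-up:
  R → 4
  σ[c<=2](R) → 2
  π[f](σ[c<=2](R)) → 2
  S → 5
  (π[f](σ[c<=2](R)) ⋈[f=g] S) → 2

|E| = 2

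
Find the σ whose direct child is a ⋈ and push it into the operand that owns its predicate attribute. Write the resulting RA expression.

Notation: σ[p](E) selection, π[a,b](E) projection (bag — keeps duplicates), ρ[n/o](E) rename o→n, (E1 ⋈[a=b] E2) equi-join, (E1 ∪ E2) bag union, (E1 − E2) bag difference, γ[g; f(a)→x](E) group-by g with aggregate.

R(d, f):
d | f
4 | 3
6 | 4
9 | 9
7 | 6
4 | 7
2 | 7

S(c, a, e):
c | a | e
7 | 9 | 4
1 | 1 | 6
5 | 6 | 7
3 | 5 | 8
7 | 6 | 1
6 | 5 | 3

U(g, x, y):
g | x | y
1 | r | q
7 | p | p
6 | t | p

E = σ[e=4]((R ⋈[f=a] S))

σ filters on e, owned by the right side.
E' = (R ⋈[f=a] σ[e=4](S))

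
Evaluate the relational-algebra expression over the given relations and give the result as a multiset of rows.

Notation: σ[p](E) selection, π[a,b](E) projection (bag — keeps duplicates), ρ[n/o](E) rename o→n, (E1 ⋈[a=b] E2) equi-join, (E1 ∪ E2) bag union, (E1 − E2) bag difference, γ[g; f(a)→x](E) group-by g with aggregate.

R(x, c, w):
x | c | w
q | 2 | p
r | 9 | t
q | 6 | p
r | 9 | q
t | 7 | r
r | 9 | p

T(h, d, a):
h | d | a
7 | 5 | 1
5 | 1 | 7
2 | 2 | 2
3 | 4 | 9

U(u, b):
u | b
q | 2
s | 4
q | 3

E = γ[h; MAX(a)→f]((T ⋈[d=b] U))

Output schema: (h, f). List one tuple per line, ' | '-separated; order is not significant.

Per-node cardinality:
  T → 4
  U → 3
  (T ⋈[d=b] U) → 2
  γ[h; MAX(a)→f]((T ⋈[d=b] U)) → 2

== RESULT ==
h | f
2 | 2
3 | 9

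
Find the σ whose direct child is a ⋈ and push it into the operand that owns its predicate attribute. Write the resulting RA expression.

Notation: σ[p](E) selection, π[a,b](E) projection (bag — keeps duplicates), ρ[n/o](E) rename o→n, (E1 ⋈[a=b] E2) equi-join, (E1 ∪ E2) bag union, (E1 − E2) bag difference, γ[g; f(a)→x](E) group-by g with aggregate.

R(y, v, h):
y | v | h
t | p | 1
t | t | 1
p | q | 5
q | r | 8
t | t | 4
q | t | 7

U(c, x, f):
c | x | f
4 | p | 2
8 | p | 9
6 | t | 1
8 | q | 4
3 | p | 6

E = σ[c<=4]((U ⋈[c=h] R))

σ filters on c, owned by the left side.
E' = (σ[c<=4](U) ⋈[c=h] R)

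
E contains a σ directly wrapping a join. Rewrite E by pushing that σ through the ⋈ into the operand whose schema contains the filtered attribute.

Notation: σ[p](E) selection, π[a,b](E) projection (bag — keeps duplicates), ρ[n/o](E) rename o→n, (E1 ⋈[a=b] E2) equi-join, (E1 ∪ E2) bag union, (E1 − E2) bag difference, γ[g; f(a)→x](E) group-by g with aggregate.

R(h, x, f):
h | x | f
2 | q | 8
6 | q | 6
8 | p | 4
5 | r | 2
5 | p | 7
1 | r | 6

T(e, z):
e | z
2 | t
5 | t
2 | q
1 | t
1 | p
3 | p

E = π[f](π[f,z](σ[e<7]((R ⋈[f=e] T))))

σ filters on e, owned by the right side.
E' = π[f](π[f,z]((R ⋈[f=e] σ[e<7](T))))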